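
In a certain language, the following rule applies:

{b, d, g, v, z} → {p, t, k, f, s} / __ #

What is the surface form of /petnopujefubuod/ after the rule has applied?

/d/ is a voiced obstruent in word-final position, so it devoices to [t].
Surface form: [petnopujefubuot].

petnopujefubuot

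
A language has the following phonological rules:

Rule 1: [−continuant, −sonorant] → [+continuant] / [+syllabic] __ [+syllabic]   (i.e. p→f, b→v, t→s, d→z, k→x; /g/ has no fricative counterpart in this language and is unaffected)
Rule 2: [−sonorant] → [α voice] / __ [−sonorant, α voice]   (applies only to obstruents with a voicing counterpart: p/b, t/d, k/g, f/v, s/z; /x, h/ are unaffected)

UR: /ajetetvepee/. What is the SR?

ajesedvefee

Rule 1 (intervocalic spirantization): /t/ is a stop between vowels /e/ and /e/, so it spirantizes to the fricative [s]. /p/ is a stop between vowels /e/ and /e/, so it spirantizes to the fricative [f]. /ajetetvepee/ → ajesetvefee.
Rule 2 (regressive voicing assimilation): /t/ precedes the voiced obstruent /v/, so it voices to [d] by assimilation. /ajesetvefee/ → ajesedvefee.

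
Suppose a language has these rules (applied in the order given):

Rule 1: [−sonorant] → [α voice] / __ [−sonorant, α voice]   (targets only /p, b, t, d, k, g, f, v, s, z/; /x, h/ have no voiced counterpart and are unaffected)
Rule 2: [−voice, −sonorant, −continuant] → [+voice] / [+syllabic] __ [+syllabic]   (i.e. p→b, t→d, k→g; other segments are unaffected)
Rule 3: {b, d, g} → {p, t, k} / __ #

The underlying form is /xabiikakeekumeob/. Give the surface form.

xabiigageegumeop

Rule 1 (regressive voicing assimilation): no segment meets the environment; /xabiikakeekumeob/ is unchanged.
Rule 2 (intervocalic voicing): /k/ is a voiceless stop between vowels /i/ and /a/, so it voices to [g]. /k/ is a voiceless stop between vowels /a/ and /e/, so it voices to [g]. /k/ is a voiceless stop between vowels /e/ and /u/, so it voices to [g]. /xabiikakeekumeob/ → xabiigageegumeob.
Rule 3 (final devoicing): /b/ is a voiced stop in word-final position, so it devoices to [p]. /xabiigageegumeob/ → xabiigageegumeop.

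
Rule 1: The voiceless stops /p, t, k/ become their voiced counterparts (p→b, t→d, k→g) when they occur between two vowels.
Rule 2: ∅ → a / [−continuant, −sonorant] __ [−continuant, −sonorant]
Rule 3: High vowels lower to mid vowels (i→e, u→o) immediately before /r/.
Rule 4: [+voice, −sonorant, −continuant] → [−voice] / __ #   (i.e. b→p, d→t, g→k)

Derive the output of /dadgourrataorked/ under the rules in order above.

Rule 1 (intervocalic voicing): /t/ is a voiceless stop between vowels /a/ and /a/, so it voices to [d]. /dadgourrataorked/ → dadgourradaorked.
Rule 2 (stop-cluster a-epenthesis): /d/ and /g/ form a stop–stop cluster, so [a] is inserted between them. /dadgourradaorked/ → dadagourradaorked.
Rule 3 (pre-rhotic lowering): /u/ is a high vowel immediately before /r/, so it lowers to [o]. /dadagourradaorked/ → dadagoorradaorked.
Rule 4 (final devoicing): /d/ is a voiced stop in word-final position, so it devoices to [t]. /dadagoorradaorked/ → dadagoorradaorket.

dadagoorradaorket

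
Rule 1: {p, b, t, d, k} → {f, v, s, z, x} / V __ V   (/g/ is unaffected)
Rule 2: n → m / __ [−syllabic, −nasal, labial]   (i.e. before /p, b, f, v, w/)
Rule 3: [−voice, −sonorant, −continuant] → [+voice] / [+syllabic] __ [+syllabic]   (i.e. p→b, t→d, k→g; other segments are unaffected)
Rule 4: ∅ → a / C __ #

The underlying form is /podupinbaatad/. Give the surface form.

pozufimbaasada

Rule 1 (intervocalic spirantization): /d/ is a stop between vowels /o/ and /u/, so it spirantizes to the fricative [z]. /p/ is a stop between vowels /u/ and /i/, so it spirantizes to the fricative [f]. /t/ is a stop between vowels /a/ and /a/, so it spirantizes to the fricative [s]. /podupinbaatad/ → pozufinbaasad.
Rule 2 (nasal place assimilation): /n/ precedes the labial consonant /b/, so it assimilates in place to [m]. /pozufinbaasad/ → pozufimbaasad.
Rule 3 (intervocalic voicing): no segment meets the environment; /pozufimbaasad/ is unchanged.
Rule 4 (final a-epenthesis): the form ends in the consonant /d/, so [a] is inserted word-finally. /pozufimbaasad/ → pozufimbaasada.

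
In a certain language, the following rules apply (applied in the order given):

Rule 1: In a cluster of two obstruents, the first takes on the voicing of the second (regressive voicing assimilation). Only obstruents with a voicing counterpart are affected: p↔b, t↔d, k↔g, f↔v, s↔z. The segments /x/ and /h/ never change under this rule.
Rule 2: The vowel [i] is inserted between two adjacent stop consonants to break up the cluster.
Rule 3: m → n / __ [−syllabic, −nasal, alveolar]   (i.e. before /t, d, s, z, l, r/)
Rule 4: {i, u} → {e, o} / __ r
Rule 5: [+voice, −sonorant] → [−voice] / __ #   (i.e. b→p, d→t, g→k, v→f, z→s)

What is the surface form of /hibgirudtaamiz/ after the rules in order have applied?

Rule 1 (regressive voicing assimilation): /d/ precedes the voiceless obstruent /t/, so it devoices to [t] by assimilation. /hibgirudtaamiz/ → hibgiruttaamiz.
Rule 2 (stop-cluster i-epenthesis): /b/ and /g/ form a stop–stop cluster, so [i] is inserted between them. /t/ and /t/ form a stop–stop cluster, so [i] is inserted between them. /hibgiruttaamiz/ → hibigirutitaamiz.
Rule 3 (nasal place assimilation): no segment meets the environment; /hibigirutitaamiz/ is unchanged.
Rule 4 (pre-rhotic lowering): /i/ is a high vowel immediately before /r/, so it lowers to [e]. /hibigirutitaamiz/ → hibigerutitaamiz.
Rule 5 (final devoicing): /z/ is a voiced obstruent in word-final position, so it devoices to [s]. /hibigerutitaamiz/ → hibigerutitaamis.

hibigerutitaamis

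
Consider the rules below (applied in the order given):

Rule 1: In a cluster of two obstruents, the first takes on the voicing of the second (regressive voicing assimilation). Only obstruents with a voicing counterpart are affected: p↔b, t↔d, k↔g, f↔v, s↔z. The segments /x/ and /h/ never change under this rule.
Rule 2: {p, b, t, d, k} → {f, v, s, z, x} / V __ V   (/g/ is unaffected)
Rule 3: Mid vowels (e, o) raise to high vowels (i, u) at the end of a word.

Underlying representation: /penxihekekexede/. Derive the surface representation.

penxihexexexezi

Rule 1 (regressive voicing assimilation): no segment meets the environment; /penxihekekexede/ is unchanged.
Rule 2 (intervocalic spirantization): /k/ is a stop between vowels /e/ and /e/, so it spirantizes to the fricative [x]. /k/ is a stop between vowels /e/ and /e/, so it spirantizes to the fricative [x]. /d/ is a stop between vowels /e/ and /e/, so it spirantizes to the fricative [z]. /penxihekekexede/ → penxihexexexeze.
Rule 3 (final vowel raising): /e/ is a mid vowel in word-final position, so it raises to [i]. /penxihexexexeze/ → penxihexexexezi.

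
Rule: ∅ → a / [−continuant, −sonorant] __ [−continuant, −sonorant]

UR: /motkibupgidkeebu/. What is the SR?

motakibupagidakeebu

/t/ and /k/ form a stop–stop cluster, so [a] is inserted between them.
/p/ and /g/ form a stop–stop cluster, so [a] is inserted between them.
/d/ and /k/ form a stop–stop cluster, so [a] is inserted between them.
Surface form: [motakibupagidakeebu].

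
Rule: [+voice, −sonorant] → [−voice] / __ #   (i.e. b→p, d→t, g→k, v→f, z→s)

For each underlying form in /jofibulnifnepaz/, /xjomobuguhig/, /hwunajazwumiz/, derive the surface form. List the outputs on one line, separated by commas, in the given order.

/jofibulnifnepaz/: /z/ is a voiced obstruent in word-final position, so it devoices to [s]. → [jofibulnifnepas].
/xjomobuguhig/: /g/ is a voiced obstruent in word-final position, so it devoices to [k]. → [xjomobuguhik].
/hwunajazwumiz/: /z/ is a voiced obstruent in word-final position, so it devoices to [s]. → [hwunajazwumis].

jofibulnifnepas, xjomobuguhik, hwunajazwumis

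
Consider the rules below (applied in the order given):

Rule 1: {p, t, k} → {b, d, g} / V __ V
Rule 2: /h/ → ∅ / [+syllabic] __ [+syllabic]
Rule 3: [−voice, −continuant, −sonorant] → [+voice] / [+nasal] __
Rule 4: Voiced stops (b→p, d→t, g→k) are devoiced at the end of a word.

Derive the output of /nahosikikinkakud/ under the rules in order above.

naosigigingagut

Rule 1 (intervocalic voicing): /k/ is a voiceless stop between vowels /i/ and /i/, so it voices to [g]. /k/ is a voiceless stop between vowels /i/ and /i/, so it voices to [g]. /k/ is a voiceless stop between vowels /a/ and /u/, so it voices to [g]. /nahosikikinkakud/ → nahosigiginkagud.
Rule 2 (intervocalic h-deletion): /h/ occurs between vowels /a/ and /o/, so it deletes. /nahosigiginkagud/ → naosigiginkagud.
Rule 3 (post-nasal voicing): /k/ is a voiceless stop immediately after the nasal /n/, so it voices to [g]. /naosigiginkagud/ → naosigigingagud.
Rule 4 (final devoicing): /d/ is a voiced stop in word-final position, so it devoices to [t]. /naosigigingagud/ → naosigigingagut.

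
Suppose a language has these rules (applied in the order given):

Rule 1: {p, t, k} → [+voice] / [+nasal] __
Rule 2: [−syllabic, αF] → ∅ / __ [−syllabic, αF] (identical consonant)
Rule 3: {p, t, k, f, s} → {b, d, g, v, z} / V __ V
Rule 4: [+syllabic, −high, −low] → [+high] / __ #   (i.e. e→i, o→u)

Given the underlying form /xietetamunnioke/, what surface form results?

xiededamuniogi

Rule 1 (post-nasal voicing): no segment meets the environment; /xietetamunnioke/ is unchanged.
Rule 2 (degemination): /nn/ is a geminate; the first /n/ deletes. /xietetamunnioke/ → xietetamunioke.
Rule 3 (intervocalic voicing): /t/ is a voiceless obstruent between vowels /e/ and /e/, so it voices to [d]. /t/ is a voiceless obstruent between vowels /e/ and /a/, so it voices to [d]. /k/ is a voiceless obstruent between vowels /o/ and /e/, so it voices to [g]. /xietetamunioke/ → xiededamunioge.
Rule 4 (final vowel raising): /e/ is a mid vowel in word-final position, so it raises to [i]. /xiededamunioge/ → xiededamuniogi.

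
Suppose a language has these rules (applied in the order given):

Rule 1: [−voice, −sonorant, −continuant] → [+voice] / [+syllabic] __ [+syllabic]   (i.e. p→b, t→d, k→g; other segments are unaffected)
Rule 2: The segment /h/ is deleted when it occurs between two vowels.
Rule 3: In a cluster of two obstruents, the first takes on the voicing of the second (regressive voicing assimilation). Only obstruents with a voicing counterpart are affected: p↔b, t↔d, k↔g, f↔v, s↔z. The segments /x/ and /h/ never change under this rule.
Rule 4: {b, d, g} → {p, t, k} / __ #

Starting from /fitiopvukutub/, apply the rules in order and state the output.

Rule 1 (intervocalic voicing): /t/ is a voiceless stop between vowels /i/ and /i/, so it voices to [d]. /k/ is a voiceless stop between vowels /u/ and /u/, so it voices to [g]. /t/ is a voiceless stop between vowels /u/ and /u/, so it voices to [d]. /fitiopvukutub/ → fidiopvugudub.
Rule 2 (intervocalic h-deletion): no segment meets the environment; /fidiopvugudub/ is unchanged.
Rule 3 (regressive voicing assimilation): /p/ precedes the voiced obstruent /v/, so it voices to [b] by assimilation. /fidiopvugudub/ → fidiobvugudub.
Rule 4 (final devoicing): /b/ is a voiced stop in word-final position, so it devoices to [p]. /fidiobvugudub/ → fidiobvugudup.

fidiobvugudup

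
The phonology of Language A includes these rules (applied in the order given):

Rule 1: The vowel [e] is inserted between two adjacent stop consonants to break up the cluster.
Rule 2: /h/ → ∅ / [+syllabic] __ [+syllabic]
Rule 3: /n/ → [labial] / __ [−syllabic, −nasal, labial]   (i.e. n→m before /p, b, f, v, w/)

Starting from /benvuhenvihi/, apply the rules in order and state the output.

Rule 1 (stop-cluster e-epenthesis): no segment meets the environment; /benvuhenvihi/ is unchanged.
Rule 2 (intervocalic h-deletion): /h/ occurs between vowels /u/ and /e/, so it deletes. /h/ occurs between vowels /i/ and /i/, so it deletes. /benvuhenvihi/ → benvuenvii.
Rule 3 (nasal place assimilation): /n/ precedes the labial consonant /v/, so it assimilates in place to [m]. /n/ precedes the labial consonant /v/, so it assimilates in place to [m]. /benvuenvii/ → bemvuemvii.

bemvuemvii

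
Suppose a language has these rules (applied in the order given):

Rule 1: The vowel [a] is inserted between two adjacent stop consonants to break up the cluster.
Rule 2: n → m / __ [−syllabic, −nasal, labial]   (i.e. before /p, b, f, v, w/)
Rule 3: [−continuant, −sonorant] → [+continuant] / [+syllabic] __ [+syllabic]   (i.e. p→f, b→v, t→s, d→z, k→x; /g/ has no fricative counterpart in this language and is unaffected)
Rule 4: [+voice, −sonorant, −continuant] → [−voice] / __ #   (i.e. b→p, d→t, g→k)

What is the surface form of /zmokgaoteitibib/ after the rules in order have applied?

zmoxagaoseisivip

Rule 1 (stop-cluster a-epenthesis): /k/ and /g/ form a stop–stop cluster, so [a] is inserted between them. /zmokgaoteitibib/ → zmokagaoteitibib.
Rule 2 (nasal place assimilation): no segment meets the environment; /zmokagaoteitibib/ is unchanged.
Rule 3 (intervocalic spirantization): /k/ is a stop between vowels /o/ and /a/, so it spirantizes to the fricative [x]. /t/ is a stop between vowels /o/ and /e/, so it spirantizes to the fricative [s]. /t/ is a stop between vowels /i/ and /i/, so it spirantizes to the fricative [s]. /b/ is a stop between vowels /i/ and /i/, so it spirantizes to the fricative [v]. /zmokagaoteitibib/ → zmoxagaoseisivib.
Rule 4 (final devoicing): /b/ is a voiced stop in word-final position, so it devoices to [p]. /zmoxagaoseisivib/ → zmoxagaoseisivip.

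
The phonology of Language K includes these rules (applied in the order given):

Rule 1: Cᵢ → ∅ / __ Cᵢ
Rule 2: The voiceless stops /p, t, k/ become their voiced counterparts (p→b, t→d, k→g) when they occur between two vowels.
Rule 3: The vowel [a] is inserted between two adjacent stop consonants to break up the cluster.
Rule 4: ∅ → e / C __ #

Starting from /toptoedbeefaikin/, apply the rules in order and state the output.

topatoedabeefaigine

Rule 1 (degemination): no segment meets the environment; /toptoedbeefaikin/ is unchanged.
Rule 2 (intervocalic voicing): /k/ is a voiceless stop between vowels /i/ and /i/, so it voices to [g]. /toptoedbeefaikin/ → toptoedbeefaigin.
Rule 3 (stop-cluster a-epenthesis): /p/ and /t/ form a stop–stop cluster, so [a] is inserted between them. /d/ and /b/ form a stop–stop cluster, so [a] is inserted between them. /toptoedbeefaigin/ → topatoedabeefaigin.
Rule 4 (final e-epenthesis): the form ends in the consonant /n/, so [e] is inserted word-finally. /topatoedabeefaigin/ → topatoedabeefaigine.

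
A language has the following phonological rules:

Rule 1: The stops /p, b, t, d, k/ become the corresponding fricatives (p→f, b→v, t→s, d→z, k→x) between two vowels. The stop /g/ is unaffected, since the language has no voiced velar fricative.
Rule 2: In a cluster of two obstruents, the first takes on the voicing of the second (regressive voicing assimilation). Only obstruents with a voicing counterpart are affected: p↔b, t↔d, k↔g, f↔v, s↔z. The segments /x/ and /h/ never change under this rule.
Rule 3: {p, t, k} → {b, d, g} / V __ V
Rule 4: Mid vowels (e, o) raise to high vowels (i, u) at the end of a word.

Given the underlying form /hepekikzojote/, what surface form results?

Rule 1 (intervocalic spirantization): /p/ is a stop between vowels /e/ and /e/, so it spirantizes to the fricative [f]. /k/ is a stop between vowels /e/ and /i/, so it spirantizes to the fricative [x]. /t/ is a stop between vowels /o/ and /e/, so it spirantizes to the fricative [s]. /hepekikzojote/ → hefexikzojose.
Rule 2 (regressive voicing assimilation): /k/ precedes the voiced obstruent /z/, so it voices to [g] by assimilation. /hefexikzojose/ → hefexigzojose.
Rule 3 (intervocalic voicing): no segment meets the environment; /hefexigzojose/ is unchanged.
Rule 4 (final vowel raising): /e/ is a mid vowel in word-final position, so it raises to [i]. /hefexigzojose/ → hefexigzojosi.

hefexigzojosi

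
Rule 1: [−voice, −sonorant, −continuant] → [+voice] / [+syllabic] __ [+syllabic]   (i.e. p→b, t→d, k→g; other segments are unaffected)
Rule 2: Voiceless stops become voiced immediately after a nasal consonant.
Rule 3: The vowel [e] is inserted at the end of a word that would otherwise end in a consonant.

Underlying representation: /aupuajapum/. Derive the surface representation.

aubuajabume

Rule 1 (intervocalic voicing): /p/ is a voiceless stop between vowels /u/ and /u/, so it voices to [b]. /p/ is a voiceless stop between vowels /a/ and /u/, so it voices to [b]. /aupuajapum/ → aubuajabum.
Rule 2 (post-nasal voicing): no segment meets the environment; /aubuajabum/ is unchanged.
Rule 3 (final e-epenthesis): the form ends in the consonant /m/, so [e] is inserted word-finally. /aubuajabum/ → aubuajabume.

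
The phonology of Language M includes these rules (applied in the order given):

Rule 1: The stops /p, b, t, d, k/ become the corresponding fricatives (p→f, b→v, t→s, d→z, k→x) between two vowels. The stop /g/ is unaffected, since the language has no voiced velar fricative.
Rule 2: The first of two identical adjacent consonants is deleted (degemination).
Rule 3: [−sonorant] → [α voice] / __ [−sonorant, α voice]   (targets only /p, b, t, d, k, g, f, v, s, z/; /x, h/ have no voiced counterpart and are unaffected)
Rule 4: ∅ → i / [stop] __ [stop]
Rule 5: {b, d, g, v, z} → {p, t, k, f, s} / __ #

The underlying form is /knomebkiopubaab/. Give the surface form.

knomepikiofuvaap

Rule 1 (intervocalic spirantization): /p/ is a stop between vowels /o/ and /u/, so it spirantizes to the fricative [f]. /b/ is a stop between vowels /u/ and /a/, so it spirantizes to the fricative [v]. /knomebkiopubaab/ → knomebkiofuvaab.
Rule 2 (degemination): no segment meets the environment; /knomebkiofuvaab/ is unchanged.
Rule 3 (regressive voicing assimilation): /b/ precedes the voiceless obstruent /k/, so it devoices to [p] by assimilation. /knomebkiofuvaab/ → knomepkiofuvaab.
Rule 4 (stop-cluster i-epenthesis): /p/ and /k/ form a stop–stop cluster, so [i] is inserted between them. /knomepkiofuvaab/ → knomepikiofuvaab.
Rule 5 (final devoicing): /b/ is a voiced obstruent in word-final position, so it devoices to [p]. /knomepikiofuvaab/ → knomepikiofuvaap.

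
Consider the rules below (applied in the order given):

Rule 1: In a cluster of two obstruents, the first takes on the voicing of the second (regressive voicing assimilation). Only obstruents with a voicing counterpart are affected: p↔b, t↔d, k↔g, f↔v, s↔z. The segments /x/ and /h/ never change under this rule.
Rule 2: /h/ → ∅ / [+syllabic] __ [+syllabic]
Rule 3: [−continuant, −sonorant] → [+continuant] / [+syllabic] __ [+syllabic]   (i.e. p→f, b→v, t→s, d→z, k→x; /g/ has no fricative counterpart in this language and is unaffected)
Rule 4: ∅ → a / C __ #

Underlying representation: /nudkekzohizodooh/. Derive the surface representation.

Rule 1 (regressive voicing assimilation): /d/ precedes the voiceless obstruent /k/, so it devoices to [t] by assimilation. /k/ precedes the voiced obstruent /z/, so it voices to [g] by assimilation. /nudkekzohizodooh/ → nutkegzohizodooh.
Rule 2 (intervocalic h-deletion): /h/ occurs between vowels /o/ and /i/, so it deletes. /nutkegzohizodooh/ → nutkegzoizodooh.
Rule 3 (intervocalic spirantization): /d/ is a stop between vowels /o/ and /o/, so it spirantizes to the fricative [z]. /nutkegzoizodooh/ → nutkegzoizozooh.
Rule 4 (final a-epenthesis): the form ends in the consonant /h/, so [a] is inserted word-finally. /nutkegzoizozooh/ → nutkegzoizozooha.

nutkegzoizozooha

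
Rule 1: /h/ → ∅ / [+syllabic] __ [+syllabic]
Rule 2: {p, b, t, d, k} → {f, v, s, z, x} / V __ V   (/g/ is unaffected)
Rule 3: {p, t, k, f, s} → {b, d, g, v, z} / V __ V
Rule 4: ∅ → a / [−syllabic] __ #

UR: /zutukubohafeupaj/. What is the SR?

zuzuxuvoaveuvaja

Rule 1 (intervocalic h-deletion): /h/ occurs between vowels /o/ and /a/, so it deletes. /zutukubohafeupaj/ → zutukuboafeupaj.
Rule 2 (intervocalic spirantization): /t/ is a stop between vowels /u/ and /u/, so it spirantizes to the fricative [s]. /k/ is a stop between vowels /u/ and /u/, so it spirantizes to the fricative [x]. /b/ is a stop between vowels /u/ and /o/, so it spirantizes to the fricative [v]. /p/ is a stop between vowels /u/ and /a/, so it spirantizes to the fricative [f]. /zutukuboafeupaj/ → zusuxuvoafeufaj.
Rule 3 (intervocalic voicing): /s/ is a voiceless obstruent between vowels /u/ and /u/, so it voices to [z]. /f/ is a voiceless obstruent between vowels /a/ and /e/, so it voices to [v]. /f/ is a voiceless obstruent between vowels /u/ and /a/, so it voices to [v]. /zusuxuvoafeufaj/ → zuzuxuvoaveuvaj.
Rule 4 (final a-epenthesis): the form ends in the consonant /j/, so [a] is inserted word-finally. /zuzuxuvoaveuvaj/ → zuzuxuvoaveuvaja.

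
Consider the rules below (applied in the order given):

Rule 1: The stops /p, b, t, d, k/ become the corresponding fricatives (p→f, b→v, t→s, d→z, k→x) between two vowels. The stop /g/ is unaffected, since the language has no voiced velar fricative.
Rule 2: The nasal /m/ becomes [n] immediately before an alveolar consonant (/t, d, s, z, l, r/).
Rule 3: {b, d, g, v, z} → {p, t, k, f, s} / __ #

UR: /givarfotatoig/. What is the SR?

givarfosasoik

Rule 1 (intervocalic spirantization): /t/ is a stop between vowels /o/ and /a/, so it spirantizes to the fricative [s]. /t/ is a stop between vowels /a/ and /o/, so it spirantizes to the fricative [s]. /givarfotatoig/ → givarfosasoig.
Rule 2 (nasal place assimilation): no segment meets the environment; /givarfosasoig/ is unchanged.
Rule 3 (final devoicing): /g/ is a voiced obstruent in word-final position, so it devoices to [k]. /givarfosasoig/ → givarfosasoik.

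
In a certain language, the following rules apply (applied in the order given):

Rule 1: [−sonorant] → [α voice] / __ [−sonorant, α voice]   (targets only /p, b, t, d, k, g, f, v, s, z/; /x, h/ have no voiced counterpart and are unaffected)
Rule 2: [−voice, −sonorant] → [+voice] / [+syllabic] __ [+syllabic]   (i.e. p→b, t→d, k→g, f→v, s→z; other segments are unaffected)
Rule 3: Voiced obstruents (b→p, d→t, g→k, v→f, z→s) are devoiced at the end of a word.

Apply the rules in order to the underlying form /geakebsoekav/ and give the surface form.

geagepsoegaf

Rule 1 (regressive voicing assimilation): /b/ precedes the voiceless obstruent /s/, so it devoices to [p] by assimilation. /geakebsoekav/ → geakepsoekav.
Rule 2 (intervocalic voicing): /k/ is a voiceless obstruent between vowels /a/ and /e/, so it voices to [g]. /k/ is a voiceless obstruent between vowels /e/ and /a/, so it voices to [g]. /geakepsoekav/ → geagepsoegav.
Rule 3 (final devoicing): /v/ is a voiced obstruent in word-final position, so it devoices to [f]. /geagepsoegav/ → geagepsoegaf.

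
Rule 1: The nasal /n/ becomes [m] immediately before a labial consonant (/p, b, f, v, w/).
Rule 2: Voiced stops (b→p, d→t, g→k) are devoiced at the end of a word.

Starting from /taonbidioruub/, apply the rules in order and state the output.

Rule 1 (nasal place assimilation): /n/ precedes the labial consonant /b/, so it assimilates in place to [m]. /taonbidioruub/ → taombidioruub.
Rule 2 (final devoicing): /b/ is a voiced stop in word-final position, so it devoices to [p]. /taombidioruub/ → taombidioruup.

taombidioruup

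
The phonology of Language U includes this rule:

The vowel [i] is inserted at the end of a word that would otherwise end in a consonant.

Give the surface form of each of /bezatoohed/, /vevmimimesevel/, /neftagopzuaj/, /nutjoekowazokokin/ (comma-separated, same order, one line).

/bezatoohed/: the form ends in the consonant /d/, so [i] is inserted word-finally. → [bezatoohedi].
/vevmimimesevel/: the form ends in the consonant /l/, so [i] is inserted word-finally. → [vevmimimeseveli].
/neftagopzuaj/: the form ends in the consonant /j/, so [i] is inserted word-finally. → [neftagopzuaji].
/nutjoekowazokokin/: the form ends in the consonant /n/, so [i] is inserted word-finally. → [nutjoekowazokokini].

bezatoohedi, vevmimimeseveli, neftagopzuaji, nutjoekowazokokini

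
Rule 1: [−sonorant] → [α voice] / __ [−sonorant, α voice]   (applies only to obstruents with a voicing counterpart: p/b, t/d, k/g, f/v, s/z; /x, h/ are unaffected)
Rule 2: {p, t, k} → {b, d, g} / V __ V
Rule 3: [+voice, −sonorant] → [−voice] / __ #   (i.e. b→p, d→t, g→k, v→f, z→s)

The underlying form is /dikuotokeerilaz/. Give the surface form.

Rule 1 (regressive voicing assimilation): no segment meets the environment; /dikuotokeerilaz/ is unchanged.
Rule 2 (intervocalic voicing): /k/ is a voiceless stop between vowels /i/ and /u/, so it voices to [g]. /t/ is a voiceless stop between vowels /o/ and /o/, so it voices to [d]. /k/ is a voiceless stop between vowels /o/ and /e/, so it voices to [g]. /dikuotokeerilaz/ → diguodogeerilaz.
Rule 3 (final devoicing): /z/ is a voiced obstruent in word-final position, so it devoices to [s]. /diguodogeerilaz/ → diguodogeerilas.

diguodogeerilas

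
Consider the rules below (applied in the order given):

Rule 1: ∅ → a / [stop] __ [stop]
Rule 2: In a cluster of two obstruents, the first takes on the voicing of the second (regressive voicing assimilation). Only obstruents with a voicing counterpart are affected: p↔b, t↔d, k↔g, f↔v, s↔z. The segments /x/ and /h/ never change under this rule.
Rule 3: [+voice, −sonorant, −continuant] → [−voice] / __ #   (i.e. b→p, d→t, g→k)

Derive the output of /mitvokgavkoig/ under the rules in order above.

Rule 1 (stop-cluster a-epenthesis): /k/ and /g/ form a stop–stop cluster, so [a] is inserted between them. /mitvokgavkoig/ → mitvokagavkoig.
Rule 2 (regressive voicing assimilation): /t/ precedes the voiced obstruent /v/, so it voices to [d] by assimilation. /v/ precedes the voiceless obstruent /k/, so it devoices to [f] by assimilation. /mitvokagavkoig/ → midvokagafkoig.
Rule 3 (final devoicing): /g/ is a voiced stop in word-final position, so it devoices to [k]. /midvokagafkoig/ → midvokagafkoik.

midvokagafkoik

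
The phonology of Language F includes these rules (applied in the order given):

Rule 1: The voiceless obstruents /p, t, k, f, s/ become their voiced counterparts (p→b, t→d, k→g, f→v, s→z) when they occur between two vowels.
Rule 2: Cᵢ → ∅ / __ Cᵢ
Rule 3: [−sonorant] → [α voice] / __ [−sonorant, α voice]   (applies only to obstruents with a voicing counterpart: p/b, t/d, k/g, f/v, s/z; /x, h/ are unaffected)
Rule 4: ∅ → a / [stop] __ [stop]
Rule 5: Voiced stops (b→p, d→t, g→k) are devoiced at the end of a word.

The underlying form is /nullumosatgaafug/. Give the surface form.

Rule 1 (intervocalic voicing): /s/ is a voiceless obstruent between vowels /o/ and /a/, so it voices to [z]. /f/ is a voiceless obstruent between vowels /a/ and /u/, so it voices to [v]. /nullumosatgaafug/ → nullumozatgaavug.
Rule 2 (degemination): /ll/ is a geminate; the first /l/ deletes. /nullumozatgaavug/ → nulumozatgaavug.
Rule 3 (regressive voicing assimilation): /t/ precedes the voiced obstruent /g/, so it voices to [d] by assimilation. /nulumozatgaavug/ → nulumozadgaavug.
Rule 4 (stop-cluster a-epenthesis): /d/ and /g/ form a stop–stop cluster, so [a] is inserted between them. /nulumozadgaavug/ → nulumozadagaavug.
Rule 5 (final devoicing): /g/ is a voiced stop in word-final position, so it devoices to [k]. /nulumozadagaavug/ → nulumozadagaavuk.

nulumozadagaavuk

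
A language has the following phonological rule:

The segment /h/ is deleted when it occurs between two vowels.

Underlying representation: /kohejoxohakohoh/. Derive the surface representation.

koejoxoakooh

/h/ occurs between vowels /o/ and /e/, so it deletes.
/h/ occurs between vowels /o/ and /a/, so it deletes.
/h/ occurs between vowels /o/ and /o/, so it deletes.
Surface form: [koejoxoakooh].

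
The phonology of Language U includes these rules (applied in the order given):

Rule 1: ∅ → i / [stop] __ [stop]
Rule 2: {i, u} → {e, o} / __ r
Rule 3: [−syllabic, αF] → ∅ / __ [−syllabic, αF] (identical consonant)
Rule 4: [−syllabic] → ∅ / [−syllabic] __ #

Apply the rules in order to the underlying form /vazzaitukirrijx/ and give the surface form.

vazaitukerij

Rule 1 (stop-cluster i-epenthesis): no segment meets the environment; /vazzaitukirrijx/ is unchanged.
Rule 2 (pre-rhotic lowering): /i/ is a high vowel immediately before /r/, so it lowers to [e]. /vazzaitukirrijx/ → vazzaitukerrijx.
Rule 3 (degemination): /zz/ is a geminate; the first /z/ deletes. /rr/ is a geminate; the first /r/ deletes. /vazzaitukerrijx/ → vazaitukerijx.
Rule 4 (final cluster simplification): /x/ is the second consonant of a word-final cluster /jx/, so it deletes. /vazaitukerijx/ → vazaitukerij.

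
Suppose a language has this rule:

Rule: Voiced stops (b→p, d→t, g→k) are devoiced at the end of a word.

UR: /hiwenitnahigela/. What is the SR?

hiwenitnahigela

No segment of /hiwenitnahigela/ meets the structural description of the rule, so the form surfaces unchanged.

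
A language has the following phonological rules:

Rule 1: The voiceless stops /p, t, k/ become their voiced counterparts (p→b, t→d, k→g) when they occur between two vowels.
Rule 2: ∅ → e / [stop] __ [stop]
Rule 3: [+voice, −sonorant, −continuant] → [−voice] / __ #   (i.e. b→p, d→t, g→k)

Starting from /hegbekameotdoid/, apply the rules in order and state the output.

Rule 1 (intervocalic voicing): /k/ is a voiceless stop between vowels /e/ and /a/, so it voices to [g]. /hegbekameotdoid/ → hegbegameotdoid.
Rule 2 (stop-cluster e-epenthesis): /g/ and /b/ form a stop–stop cluster, so [e] is inserted between them. /t/ and /d/ form a stop–stop cluster, so [e] is inserted between them. /hegbegameotdoid/ → hegebegameotedoid.
Rule 3 (final devoicing): /d/ is a voiced stop in word-final position, so it devoices to [t]. /hegebegameotedoid/ → hegebegameotedoit.

hegebegameotedoit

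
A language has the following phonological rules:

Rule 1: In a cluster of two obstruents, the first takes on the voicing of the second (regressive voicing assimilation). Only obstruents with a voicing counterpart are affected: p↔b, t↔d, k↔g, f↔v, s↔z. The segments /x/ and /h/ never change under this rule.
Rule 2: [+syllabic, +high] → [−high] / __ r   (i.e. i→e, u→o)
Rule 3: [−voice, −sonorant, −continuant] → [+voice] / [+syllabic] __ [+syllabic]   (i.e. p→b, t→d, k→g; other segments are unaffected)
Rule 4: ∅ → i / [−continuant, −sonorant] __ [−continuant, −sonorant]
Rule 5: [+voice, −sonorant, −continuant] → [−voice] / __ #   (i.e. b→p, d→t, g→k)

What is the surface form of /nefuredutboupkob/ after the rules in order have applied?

Rule 1 (regressive voicing assimilation): /t/ precedes the voiced obstruent /b/, so it voices to [d] by assimilation. /nefuredutboupkob/ → nefuredudboupkob.
Rule 2 (pre-rhotic lowering): /u/ is a high vowel immediately before /r/, so it lowers to [o]. /nefuredudboupkob/ → neforedudboupkob.
Rule 3 (intervocalic voicing): no segment meets the environment; /neforedudboupkob/ is unchanged.
Rule 4 (stop-cluster i-epenthesis): /d/ and /b/ form a stop–stop cluster, so [i] is inserted between them. /p/ and /k/ form a stop–stop cluster, so [i] is inserted between them. /neforedudboupkob/ → neforedudiboupikob.
Rule 5 (final devoicing): /b/ is a voiced stop in word-final position, so it devoices to [p]. /neforedudiboupikob/ → neforedudiboupikop.

neforedudiboupikop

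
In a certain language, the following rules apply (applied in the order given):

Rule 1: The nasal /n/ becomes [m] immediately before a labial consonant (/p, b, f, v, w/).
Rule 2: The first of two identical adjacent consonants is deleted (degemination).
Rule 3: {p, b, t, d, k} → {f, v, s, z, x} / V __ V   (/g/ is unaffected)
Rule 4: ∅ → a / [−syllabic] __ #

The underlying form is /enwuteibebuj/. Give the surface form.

emwuseivevuja

Rule 1 (nasal place assimilation): /n/ precedes the labial consonant /w/, so it assimilates in place to [m]. /enwuteibebuj/ → emwuteibebuj.
Rule 2 (degemination): no segment meets the environment; /emwuteibebuj/ is unchanged.
Rule 3 (intervocalic spirantization): /t/ is a stop between vowels /u/ and /e/, so it spirantizes to the fricative [s]. /b/ is a stop between vowels /i/ and /e/, so it spirantizes to the fricative [v]. /b/ is a stop between vowels /e/ and /u/, so it spirantizes to the fricative [v]. /emwuteibebuj/ → emwuseivevuj.
Rule 4 (final a-epenthesis): the form ends in the consonant /j/, so [a] is inserted word-finally. /emwuseivevuj/ → emwuseivevuja.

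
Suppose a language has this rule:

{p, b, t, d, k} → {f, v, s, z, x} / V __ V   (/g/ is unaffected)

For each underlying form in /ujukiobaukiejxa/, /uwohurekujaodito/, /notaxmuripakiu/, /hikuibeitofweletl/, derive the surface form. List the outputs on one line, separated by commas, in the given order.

/ujukiobaukiejxa/: /k/ is a stop between vowels /u/ and /i/, so it spirantizes to the fricative [x]. /b/ is a stop between vowels /o/ and /a/, so it spirantizes to the fricative [v]. /k/ is a stop between vowels /u/ and /i/, so it spirantizes to the fricative [x]. → [ujuxiovauxiejxa].
/uwohurekujaodito/: /k/ is a stop between vowels /e/ and /u/, so it spirantizes to the fricative [x]. /d/ is a stop between vowels /o/ and /i/, so it spirantizes to the fricative [z]. /t/ is a stop between vowels /i/ and /o/, so it spirantizes to the fricative [s]. → [uwohurexujaoziso].
/notaxmuripakiu/: /t/ is a stop between vowels /o/ and /a/, so it spirantizes to the fricative [s]. /p/ is a stop between vowels /i/ and /a/, so it spirantizes to the fricative [f]. /k/ is a stop between vowels /a/ and /i/, so it spirantizes to the fricative [x]. → [nosaxmurifaxiu].
/hikuibeitofweletl/: /k/ is a stop between vowels /i/ and /u/, so it spirantizes to the fricative [x]. /b/ is a stop between vowels /i/ and /e/, so it spirantizes to the fricative [v]. /t/ is a stop between vowels /i/ and /o/, so it spirantizes to the fricative [s]. → [hixuiveisofweletl].

ujuxiovauxiejxa, uwohurexujaoziso, nosaxmurifaxiu, hixuiveisofweletl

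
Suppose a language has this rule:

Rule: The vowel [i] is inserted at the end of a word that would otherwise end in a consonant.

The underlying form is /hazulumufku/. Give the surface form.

No segment of /hazulumufku/ meets the structural description of the rule, so the form surfaces unchanged.

hazulumufku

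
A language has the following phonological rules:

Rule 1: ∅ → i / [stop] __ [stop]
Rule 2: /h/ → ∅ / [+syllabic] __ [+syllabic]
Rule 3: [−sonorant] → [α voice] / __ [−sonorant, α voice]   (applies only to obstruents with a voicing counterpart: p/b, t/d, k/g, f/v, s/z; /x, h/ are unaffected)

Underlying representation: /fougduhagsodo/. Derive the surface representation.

Rule 1 (stop-cluster i-epenthesis): /g/ and /d/ form a stop–stop cluster, so [i] is inserted between them. /fougduhagsodo/ → fougiduhagsodo.
Rule 2 (intervocalic h-deletion): /h/ occurs between vowels /u/ and /a/, so it deletes. /fougiduhagsodo/ → fougiduagsodo.
Rule 3 (regressive voicing assimilation): /g/ precedes the voiceless obstruent /s/, so it devoices to [k] by assimilation. /fougiduagsodo/ → fougiduaksodo.

fougiduaksodo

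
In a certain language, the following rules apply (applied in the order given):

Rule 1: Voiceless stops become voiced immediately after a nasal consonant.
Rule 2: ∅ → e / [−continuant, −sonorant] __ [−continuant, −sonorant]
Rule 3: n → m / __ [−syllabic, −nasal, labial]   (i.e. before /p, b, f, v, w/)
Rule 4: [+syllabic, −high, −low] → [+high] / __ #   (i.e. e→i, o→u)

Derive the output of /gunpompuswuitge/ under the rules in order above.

Rule 1 (post-nasal voicing): /p/ is a voiceless stop immediately after the nasal /n/, so it voices to [b]. /p/ is a voiceless stop immediately after the nasal /m/, so it voices to [b]. /gunpompuswuitge/ → gunbombuswuitge.
Rule 2 (stop-cluster e-epenthesis): /t/ and /g/ form a stop–stop cluster, so [e] is inserted between them. /gunbombuswuitge/ → gunbombuswuitege.
Rule 3 (nasal place assimilation): /n/ precedes the labial consonant /b/, so it assimilates in place to [m]. /gunbombuswuitege/ → gumbombuswuitege.
Rule 4 (final vowel raising): /e/ is a mid vowel in word-final position, so it raises to [i]. /gumbombuswuitege/ → gumbombuswuitegi.

gumbombuswuitegi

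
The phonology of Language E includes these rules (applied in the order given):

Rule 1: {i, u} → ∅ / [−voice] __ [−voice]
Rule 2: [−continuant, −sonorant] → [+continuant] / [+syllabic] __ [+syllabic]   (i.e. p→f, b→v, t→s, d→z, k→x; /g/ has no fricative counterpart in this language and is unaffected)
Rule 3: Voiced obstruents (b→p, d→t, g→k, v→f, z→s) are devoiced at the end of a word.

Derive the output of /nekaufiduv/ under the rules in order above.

nexaufizuf

Rule 1 (high vowel syncope): no segment meets the environment; /nekaufiduv/ is unchanged.
Rule 2 (intervocalic spirantization): /k/ is a stop between vowels /e/ and /a/, so it spirantizes to the fricative [x]. /d/ is a stop between vowels /i/ and /u/, so it spirantizes to the fricative [z]. /nekaufiduv/ → nexaufizuv.
Rule 3 (final devoicing): /v/ is a voiced obstruent in word-final position, so it devoices to [f]. /nexaufizuv/ → nexaufizuf.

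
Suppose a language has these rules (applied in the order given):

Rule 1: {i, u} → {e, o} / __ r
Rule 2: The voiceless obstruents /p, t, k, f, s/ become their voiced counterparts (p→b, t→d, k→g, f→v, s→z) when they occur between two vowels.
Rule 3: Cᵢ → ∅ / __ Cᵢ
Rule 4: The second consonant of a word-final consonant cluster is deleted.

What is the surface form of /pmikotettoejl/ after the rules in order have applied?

pmigodetoej

Rule 1 (pre-rhotic lowering): no segment meets the environment; /pmikotettoejl/ is unchanged.
Rule 2 (intervocalic voicing): /k/ is a voiceless obstruent between vowels /i/ and /o/, so it voices to [g]. /t/ is a voiceless obstruent between vowels /o/ and /e/, so it voices to [d]. /pmikotettoejl/ → pmigodettoejl.
Rule 3 (degemination): /tt/ is a geminate; the first /t/ deletes. /pmigodettoejl/ → pmigodetoejl.
Rule 4 (final cluster simplification): /l/ is the second consonant of a word-final cluster /jl/, so it deletes. /pmigodetoejl/ → pmigodetoej.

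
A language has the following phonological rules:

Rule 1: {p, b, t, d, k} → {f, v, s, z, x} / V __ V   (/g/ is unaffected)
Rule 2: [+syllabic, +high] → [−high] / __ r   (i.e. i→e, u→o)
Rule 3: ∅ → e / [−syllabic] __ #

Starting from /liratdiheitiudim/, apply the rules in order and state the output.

Rule 1 (intervocalic spirantization): /t/ is a stop between vowels /i/ and /i/, so it spirantizes to the fricative [s]. /d/ is a stop between vowels /u/ and /i/, so it spirantizes to the fricative [z]. /liratdiheitiudim/ → liratdiheisiuzim.
Rule 2 (pre-rhotic lowering): /i/ is a high vowel immediately before /r/, so it lowers to [e]. /liratdiheisiuzim/ → leratdiheisiuzim.
Rule 3 (final e-epenthesis): the form ends in the consonant /m/, so [e] is inserted word-finally. /leratdiheisiuzim/ → leratdiheisiuzime.

leratdiheisiuzime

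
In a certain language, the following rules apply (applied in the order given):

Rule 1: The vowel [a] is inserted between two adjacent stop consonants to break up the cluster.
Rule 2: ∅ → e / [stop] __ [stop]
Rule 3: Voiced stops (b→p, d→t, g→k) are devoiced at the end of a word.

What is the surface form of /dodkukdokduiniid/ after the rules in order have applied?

Rule 1 (stop-cluster a-epenthesis): /d/ and /k/ form a stop–stop cluster, so [a] is inserted between them. /k/ and /d/ form a stop–stop cluster, so [a] is inserted between them. /k/ and /d/ form a stop–stop cluster, so [a] is inserted between them. /dodkukdokduiniid/ → dodakukadokaduiniid.
Rule 2 (stop-cluster e-epenthesis): no segment meets the environment; /dodakukadokaduiniid/ is unchanged.
Rule 3 (final devoicing): /d/ is a voiced stop in word-final position, so it devoices to [t]. /dodakukadokaduiniid/ → dodakukadokaduiniit.

dodakukadokaduiniit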